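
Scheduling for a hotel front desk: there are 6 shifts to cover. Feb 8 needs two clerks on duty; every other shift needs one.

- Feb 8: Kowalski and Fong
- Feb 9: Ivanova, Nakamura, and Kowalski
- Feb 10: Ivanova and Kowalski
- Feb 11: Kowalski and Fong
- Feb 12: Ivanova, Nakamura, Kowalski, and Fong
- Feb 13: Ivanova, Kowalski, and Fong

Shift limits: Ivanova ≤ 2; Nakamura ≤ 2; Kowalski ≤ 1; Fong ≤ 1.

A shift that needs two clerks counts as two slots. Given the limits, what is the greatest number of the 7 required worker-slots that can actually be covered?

Total capacity across all clerks is 2+2+1+1 = 6, and 7 slots are needed, so at most 6 can be filled.
An assignment achieving 6: Feb 8→Kowalski+Fong, Feb 9→Nakamura, Feb 10→Ivanova, Feb 12→Nakamura, Feb 13→Ivanova.
Loads: Ivanova 2/2, Nakamura 2/2, Kowalski 1/1, Fong 1/1.

6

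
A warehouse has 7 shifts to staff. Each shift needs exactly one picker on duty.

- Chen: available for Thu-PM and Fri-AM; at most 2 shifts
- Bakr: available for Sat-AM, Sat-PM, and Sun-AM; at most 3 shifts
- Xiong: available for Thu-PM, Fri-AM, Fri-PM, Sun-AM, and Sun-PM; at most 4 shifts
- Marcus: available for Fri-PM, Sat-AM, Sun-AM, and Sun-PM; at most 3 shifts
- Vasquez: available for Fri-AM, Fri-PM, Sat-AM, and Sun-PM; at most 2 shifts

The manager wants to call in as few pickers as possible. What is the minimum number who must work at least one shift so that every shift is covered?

7 slots to fill and no one can take more than 4, so at least ⌈7/4⌉ = 2 pickers are needed.
Bakr and Xiong alone can cover everything: Thu-PM→Xiong, Fri-AM→Xiong, Fri-PM→Xiong, Sat-AM→Bakr, Sat-PM→Bakr, Sun-AM→Bakr, Sun-PM→Xiong.

2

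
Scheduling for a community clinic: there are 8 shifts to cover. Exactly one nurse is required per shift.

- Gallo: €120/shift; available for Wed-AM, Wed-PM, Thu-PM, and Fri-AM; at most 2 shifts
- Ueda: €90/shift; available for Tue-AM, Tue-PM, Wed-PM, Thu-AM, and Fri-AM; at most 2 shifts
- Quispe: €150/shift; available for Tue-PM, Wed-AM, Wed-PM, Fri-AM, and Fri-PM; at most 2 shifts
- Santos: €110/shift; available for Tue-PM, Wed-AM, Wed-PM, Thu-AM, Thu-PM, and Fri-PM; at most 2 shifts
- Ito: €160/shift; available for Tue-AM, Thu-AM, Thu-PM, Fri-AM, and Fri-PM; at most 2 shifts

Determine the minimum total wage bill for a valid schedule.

Picking the cheapest available nurse for each shift independently would cost €780, but that ignores the shift limits.
An optimal schedule: Tue-AM→Ueda, Tue-PM→Ueda, Wed-AM→Santos, Wed-PM→Gallo, Thu-AM→Santos, Thu-PM→Gallo, Fri-AM→Quispe, Fri-PM→Quispe.
Total: 90 + 90 + 110 + 120 + 110 + 120 + 150 + 150 = €940.

€940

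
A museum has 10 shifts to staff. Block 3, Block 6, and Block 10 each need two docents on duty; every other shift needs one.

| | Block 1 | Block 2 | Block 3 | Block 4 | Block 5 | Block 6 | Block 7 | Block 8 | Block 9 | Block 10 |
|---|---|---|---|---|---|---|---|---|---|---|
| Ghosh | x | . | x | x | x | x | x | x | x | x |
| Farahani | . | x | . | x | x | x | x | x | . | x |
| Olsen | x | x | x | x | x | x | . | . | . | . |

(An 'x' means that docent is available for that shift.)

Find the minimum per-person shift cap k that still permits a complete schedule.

With 3 docents and 13 worker-slots to fill, someone must work at least ⌈13/3⌉ = 5 shifts, so k ≥ 5.
k = 5 works: Block 1→Ghosh, Block 2→Farahani, Block 3→Ghosh+Olsen, Block 4→Farahani, Block 5→Olsen, Block 6→Farahani+Olsen, Block 7→Ghosh, Block 8→Farahani, Block 9→Ghosh, Block 10→Ghosh+Farahani.
Loads: Ghosh 5, Farahani 5, Olsen 3 — all ≤ 5.

5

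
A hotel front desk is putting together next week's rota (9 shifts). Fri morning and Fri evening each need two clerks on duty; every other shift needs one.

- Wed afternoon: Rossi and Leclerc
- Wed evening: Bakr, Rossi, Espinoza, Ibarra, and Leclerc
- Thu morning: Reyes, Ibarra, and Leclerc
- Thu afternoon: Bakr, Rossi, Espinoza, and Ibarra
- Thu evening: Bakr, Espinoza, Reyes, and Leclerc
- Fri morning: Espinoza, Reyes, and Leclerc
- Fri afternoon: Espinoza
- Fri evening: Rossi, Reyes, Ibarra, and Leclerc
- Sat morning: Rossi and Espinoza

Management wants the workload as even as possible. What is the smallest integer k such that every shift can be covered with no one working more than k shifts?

2

With 6 clerks and 11 worker-slots to fill, someone must work at least ⌈11/6⌉ = 2 shifts, so k ≥ 2.
k = 2 works: Wed afternoon→Rossi, Wed evening→Ibarra, Thu morning→Reyes, Thu afternoon→Bakr, Thu evening→Bakr, Fri morning→Espinoza+Reyes, Fri afternoon→Espinoza, Fri evening→Ibarra+Leclerc, Sat morning→Rossi.
Loads: Bakr 2, Rossi 2, Espinoza 2, Reyes 2, Ibarra 2, Leclerc 1 — all ≤ 2.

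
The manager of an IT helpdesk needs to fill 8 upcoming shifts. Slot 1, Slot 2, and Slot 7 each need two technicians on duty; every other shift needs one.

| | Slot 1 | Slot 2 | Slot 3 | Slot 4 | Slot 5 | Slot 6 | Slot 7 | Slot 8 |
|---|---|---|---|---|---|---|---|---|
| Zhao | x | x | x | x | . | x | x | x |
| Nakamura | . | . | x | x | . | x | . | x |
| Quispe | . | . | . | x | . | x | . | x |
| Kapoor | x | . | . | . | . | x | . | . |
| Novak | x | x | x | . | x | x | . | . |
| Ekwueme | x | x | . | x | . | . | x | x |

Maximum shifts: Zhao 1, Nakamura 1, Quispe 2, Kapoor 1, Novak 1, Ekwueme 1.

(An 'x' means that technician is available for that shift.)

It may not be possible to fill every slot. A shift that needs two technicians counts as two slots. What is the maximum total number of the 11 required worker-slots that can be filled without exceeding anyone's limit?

7

Total capacity across all technicians is 1+1+2+1+1+1 = 7, and 11 slots are needed, so at most 7 can be filled.
An assignment achieving 7: Slot 1→Kapoor, Slot 3→Nakamura, Slot 4→Quispe, Slot 5→Novak, Slot 7→Zhao+Ekwueme, Slot 8→Quispe.
Loads: Zhao 1/1, Nakamura 1/1, Quispe 2/2, Kapoor 1/1, Novak 1/1, Ekwueme 1/1.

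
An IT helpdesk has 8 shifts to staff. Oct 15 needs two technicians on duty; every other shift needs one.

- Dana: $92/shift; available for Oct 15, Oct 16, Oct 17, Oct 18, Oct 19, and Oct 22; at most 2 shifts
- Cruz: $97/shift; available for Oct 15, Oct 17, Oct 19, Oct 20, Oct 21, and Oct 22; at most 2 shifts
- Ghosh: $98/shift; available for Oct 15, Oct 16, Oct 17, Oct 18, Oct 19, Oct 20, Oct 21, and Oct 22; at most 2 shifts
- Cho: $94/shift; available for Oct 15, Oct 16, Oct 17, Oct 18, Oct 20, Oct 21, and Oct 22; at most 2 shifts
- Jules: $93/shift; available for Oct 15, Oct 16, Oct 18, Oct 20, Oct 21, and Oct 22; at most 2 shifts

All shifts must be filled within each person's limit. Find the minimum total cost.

$850

Picking the cheapest available technician for each shift independently would cost $831, but that ignores the shift limits.
An optimal schedule: Oct 15→Cruz+Ghosh, Oct 16→Dana, Oct 17→Cho, Oct 18→Jules, Oct 19→Dana, Oct 20→Jules, Oct 21→Cho, Oct 22→Cruz.
Total: 97 + 98 + 92 + 94 + 93 + 92 + 93 + 94 + 97 = $850.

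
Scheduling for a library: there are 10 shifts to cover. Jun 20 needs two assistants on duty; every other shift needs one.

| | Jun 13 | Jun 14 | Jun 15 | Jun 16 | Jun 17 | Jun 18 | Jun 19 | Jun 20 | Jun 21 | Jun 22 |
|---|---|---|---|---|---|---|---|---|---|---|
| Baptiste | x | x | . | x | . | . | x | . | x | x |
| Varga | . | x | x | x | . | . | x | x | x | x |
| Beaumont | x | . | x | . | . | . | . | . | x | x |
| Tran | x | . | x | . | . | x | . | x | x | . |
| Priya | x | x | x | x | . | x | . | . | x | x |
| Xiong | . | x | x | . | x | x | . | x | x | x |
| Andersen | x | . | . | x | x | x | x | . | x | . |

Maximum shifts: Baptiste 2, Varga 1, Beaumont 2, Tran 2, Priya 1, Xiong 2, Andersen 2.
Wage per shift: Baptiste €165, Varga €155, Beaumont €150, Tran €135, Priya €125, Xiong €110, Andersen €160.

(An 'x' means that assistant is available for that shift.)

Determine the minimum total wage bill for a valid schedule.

Picking the cheapest available assistant for each shift independently would cost €1310, but that ignores the shift limits.
An optimal schedule: Jun 13→Beaumont, Jun 14→Priya, Jun 15→Beaumont, Jun 16→Andersen, Jun 17→Xiong, Jun 18→Tran, Jun 19→Varga, Jun 20→Xiong+Tran, Jun 21→Andersen, Jun 22→Baptiste.
Total: 150 + 125 + 150 + 160 + 110 + 135 + 155 + 110 + 135 + 160 + 165 = €1555.

€1555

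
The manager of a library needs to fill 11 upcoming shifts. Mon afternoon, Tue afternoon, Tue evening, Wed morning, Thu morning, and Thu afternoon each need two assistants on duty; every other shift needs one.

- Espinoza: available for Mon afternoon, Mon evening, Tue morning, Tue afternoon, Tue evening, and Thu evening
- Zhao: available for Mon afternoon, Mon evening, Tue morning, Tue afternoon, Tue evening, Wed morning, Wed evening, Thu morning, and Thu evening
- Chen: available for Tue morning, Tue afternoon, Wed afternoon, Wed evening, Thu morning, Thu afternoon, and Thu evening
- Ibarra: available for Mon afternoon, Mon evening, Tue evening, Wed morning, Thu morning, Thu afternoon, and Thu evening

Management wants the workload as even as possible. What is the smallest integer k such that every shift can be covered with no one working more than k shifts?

With 4 assistants and 17 worker-slots to fill, someone must work at least ⌈17/4⌉ = 5 shifts, so k ≥ 5.
k = 5 works: Mon afternoon→Espinoza+Zhao, Mon evening→Espinoza, Tue morning→Espinoza, Tue afternoon→Espinoza+Zhao, Tue evening→Espinoza+Zhao, Wed morning→Zhao+Ibarra, Wed afternoon→Chen, Wed evening→Zhao, Thu morning→Chen+Ibarra, Thu afternoon→Chen+Ibarra, Thu evening→Chen.
Loads: Espinoza 5, Zhao 5, Chen 4, Ibarra 3 — all ≤ 5.

5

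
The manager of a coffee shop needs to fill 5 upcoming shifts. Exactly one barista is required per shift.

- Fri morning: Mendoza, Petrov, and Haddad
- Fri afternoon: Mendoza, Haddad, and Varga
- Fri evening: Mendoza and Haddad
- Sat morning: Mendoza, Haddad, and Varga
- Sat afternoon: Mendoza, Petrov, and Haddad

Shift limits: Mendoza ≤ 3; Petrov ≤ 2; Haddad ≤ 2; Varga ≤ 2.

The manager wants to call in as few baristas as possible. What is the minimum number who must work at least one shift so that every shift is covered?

2

5 slots to fill and no one can take more than 3, so at least ⌈5/3⌉ = 2 baristas are needed.
Mendoza and Petrov alone can cover everything: Fri morning→Petrov, Fri afternoon→Mendoza, Fri evening→Mendoza, Sat morning→Mendoza, Sat afternoon→Petrov.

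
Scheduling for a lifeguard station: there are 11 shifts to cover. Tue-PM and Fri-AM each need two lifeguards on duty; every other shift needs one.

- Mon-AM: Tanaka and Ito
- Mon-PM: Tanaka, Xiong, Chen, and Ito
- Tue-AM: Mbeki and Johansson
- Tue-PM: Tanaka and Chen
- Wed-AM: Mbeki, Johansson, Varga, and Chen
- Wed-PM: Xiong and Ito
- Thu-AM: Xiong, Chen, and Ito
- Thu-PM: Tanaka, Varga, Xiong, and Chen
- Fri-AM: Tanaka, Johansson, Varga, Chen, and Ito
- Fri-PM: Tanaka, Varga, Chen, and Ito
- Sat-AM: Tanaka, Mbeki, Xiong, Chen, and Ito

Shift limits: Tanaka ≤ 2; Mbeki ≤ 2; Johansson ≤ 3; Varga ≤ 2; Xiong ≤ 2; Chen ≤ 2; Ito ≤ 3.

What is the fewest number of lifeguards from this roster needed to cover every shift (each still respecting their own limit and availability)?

6

13 slots to fill and no one can take more than 3, so at least ⌈13/3⌉ = 5 lifeguards are needed.
Any 5 lifeguards together have capacity at most 3+3+2+2+2 = 12 < 13 slots, so 5 can never suffice.
Tanaka, Mbeki, Johansson, Varga, Chen, and Ito alone can cover everything: Mon-AM→Tanaka, Mon-PM→Ito, Tue-AM→Mbeki, Tue-PM→Tanaka+Chen, Wed-AM→Johansson, Wed-PM→Ito, Thu-AM→Chen, Thu-PM→Varga, Fri-AM→Johansson+Ito, Fri-PM→Varga, Sat-AM→Mbeki.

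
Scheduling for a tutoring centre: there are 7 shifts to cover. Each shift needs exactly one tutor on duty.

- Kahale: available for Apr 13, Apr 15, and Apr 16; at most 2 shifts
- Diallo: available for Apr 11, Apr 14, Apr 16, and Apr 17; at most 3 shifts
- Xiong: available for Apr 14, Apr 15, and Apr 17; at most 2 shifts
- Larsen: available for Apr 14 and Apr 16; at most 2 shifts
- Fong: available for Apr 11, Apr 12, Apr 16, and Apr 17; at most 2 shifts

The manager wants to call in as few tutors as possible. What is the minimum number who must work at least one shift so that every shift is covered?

7 slots to fill and no one can take more than 3, so at least ⌈7/3⌉ = 3 tutors are needed.
Kahale, Diallo, and Fong alone can cover everything: Apr 11→Diallo, Apr 12→Fong, Apr 13→Kahale, Apr 14→Diallo, Apr 15→Kahale, Apr 16→Fong, Apr 17→Diallo.

3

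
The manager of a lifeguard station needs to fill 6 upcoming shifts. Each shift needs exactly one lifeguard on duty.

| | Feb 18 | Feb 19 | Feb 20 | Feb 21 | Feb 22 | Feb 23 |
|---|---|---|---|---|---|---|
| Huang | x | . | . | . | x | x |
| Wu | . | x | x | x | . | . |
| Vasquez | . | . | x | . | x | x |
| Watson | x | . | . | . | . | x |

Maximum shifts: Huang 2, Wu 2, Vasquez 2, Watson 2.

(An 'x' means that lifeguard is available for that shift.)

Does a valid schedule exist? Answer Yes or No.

Yes

Feb 19 can only be covered by Wu, so that assignment is forced.
Feb 21 can only be covered by Wu, so that assignment is forced.
One valid schedule: Feb 18→Huang, Feb 19→Wu, Feb 20→Vasquez, Feb 21→Wu, Feb 22→Huang, Feb 23→Vasquez.
Loads: Huang 2/2, Wu 2/2, Vasquez 2/2, Watson 0/2 — all within limits.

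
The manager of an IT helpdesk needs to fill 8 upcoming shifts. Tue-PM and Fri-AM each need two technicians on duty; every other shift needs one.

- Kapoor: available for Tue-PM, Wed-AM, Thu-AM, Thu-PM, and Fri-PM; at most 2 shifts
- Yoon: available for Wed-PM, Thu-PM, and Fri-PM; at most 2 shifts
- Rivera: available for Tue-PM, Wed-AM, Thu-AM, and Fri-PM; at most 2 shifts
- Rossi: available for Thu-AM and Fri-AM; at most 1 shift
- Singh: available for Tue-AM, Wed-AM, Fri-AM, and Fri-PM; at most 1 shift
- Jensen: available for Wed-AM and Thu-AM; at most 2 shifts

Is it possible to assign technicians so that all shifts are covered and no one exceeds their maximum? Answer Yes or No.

Total capacity is 10 and 10 slots are needed, so capacity alone doesn't rule it out.
Shifts {Tue-AM, Fri-AM} need 3 worker-slots in total, but the technicians available for any of those shifts (Rossi and Singh) can supply at most 2 among them. So no valid schedule exists.

No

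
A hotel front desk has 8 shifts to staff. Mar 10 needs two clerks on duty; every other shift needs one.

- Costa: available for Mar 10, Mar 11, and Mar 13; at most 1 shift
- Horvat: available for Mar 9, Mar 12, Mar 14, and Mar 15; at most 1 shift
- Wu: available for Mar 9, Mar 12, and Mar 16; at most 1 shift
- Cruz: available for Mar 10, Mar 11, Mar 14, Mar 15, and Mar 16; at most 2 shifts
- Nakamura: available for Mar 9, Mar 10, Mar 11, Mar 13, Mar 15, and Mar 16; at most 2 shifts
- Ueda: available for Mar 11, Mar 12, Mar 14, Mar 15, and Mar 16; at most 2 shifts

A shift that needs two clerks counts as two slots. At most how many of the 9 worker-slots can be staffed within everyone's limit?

Total capacity across all clerks is 1+1+1+2+2+2 = 9, and 9 slots are needed, so at most 9 can be filled.
An assignment achieving 9: Mar 9→Horvat, Mar 10→Cruz+Nakamura, Mar 11→Nakamura, Mar 12→Wu, Mar 13→Costa, Mar 14→Cruz, Mar 15→Ueda, Mar 16→Ueda.
Loads: Costa 1/1, Horvat 1/1, Wu 1/1, Cruz 2/2, Nakamura 2/2, Ueda 2/2.

9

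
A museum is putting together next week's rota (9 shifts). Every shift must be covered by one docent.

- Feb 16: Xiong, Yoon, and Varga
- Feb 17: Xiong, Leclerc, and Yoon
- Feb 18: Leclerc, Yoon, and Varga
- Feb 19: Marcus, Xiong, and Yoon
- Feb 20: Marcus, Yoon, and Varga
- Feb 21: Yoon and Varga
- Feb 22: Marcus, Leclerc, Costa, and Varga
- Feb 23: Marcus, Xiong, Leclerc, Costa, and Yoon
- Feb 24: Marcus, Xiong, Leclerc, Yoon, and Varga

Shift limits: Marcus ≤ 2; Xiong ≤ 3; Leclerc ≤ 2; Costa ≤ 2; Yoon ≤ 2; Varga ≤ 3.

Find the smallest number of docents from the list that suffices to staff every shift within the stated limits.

9 slots to fill and no one can take more than 3, so at least ⌈9/3⌉ = 3 docents are needed.
Any 3 docents together have capacity at most 3+3+2 = 8 < 9 slots, so 3 can never suffice.
Marcus, Xiong, Leclerc, and Yoon alone can cover everything: Feb 16→Xiong, Feb 17→Xiong, Feb 18→Leclerc, Feb 19→Xiong, Feb 20→Marcus, Feb 21→Yoon, Feb 22→Marcus, Feb 23→Leclerc, Feb 24→Yoon.

4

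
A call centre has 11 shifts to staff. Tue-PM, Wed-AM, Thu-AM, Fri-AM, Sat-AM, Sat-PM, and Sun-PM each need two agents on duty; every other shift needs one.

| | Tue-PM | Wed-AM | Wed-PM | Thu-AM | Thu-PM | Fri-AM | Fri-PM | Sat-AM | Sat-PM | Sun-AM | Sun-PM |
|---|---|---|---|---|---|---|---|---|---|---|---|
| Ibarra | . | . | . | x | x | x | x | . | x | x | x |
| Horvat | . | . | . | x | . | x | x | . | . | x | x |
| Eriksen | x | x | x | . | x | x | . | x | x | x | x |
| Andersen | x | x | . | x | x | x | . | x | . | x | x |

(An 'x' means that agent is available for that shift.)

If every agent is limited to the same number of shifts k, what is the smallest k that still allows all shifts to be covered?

5

With 4 agents and 18 worker-slots to fill, someone must work at least ⌈18/4⌉ = 5 shifts, so k ≥ 5.
k = 5 works: Tue-PM→Eriksen+Andersen, Wed-AM→Eriksen+Andersen, Wed-PM→Eriksen, Thu-AM→Ibarra+Horvat, Thu-PM→Ibarra, Fri-AM→Horvat+Andersen, Fri-PM→Ibarra, Sat-AM→Eriksen+Andersen, Sat-PM→Ibarra+Eriksen, Sun-AM→Ibarra, Sun-PM→Horvat+Andersen.
Loads: Ibarra 5, Horvat 3, Eriksen 5, Andersen 5 — all ≤ 5.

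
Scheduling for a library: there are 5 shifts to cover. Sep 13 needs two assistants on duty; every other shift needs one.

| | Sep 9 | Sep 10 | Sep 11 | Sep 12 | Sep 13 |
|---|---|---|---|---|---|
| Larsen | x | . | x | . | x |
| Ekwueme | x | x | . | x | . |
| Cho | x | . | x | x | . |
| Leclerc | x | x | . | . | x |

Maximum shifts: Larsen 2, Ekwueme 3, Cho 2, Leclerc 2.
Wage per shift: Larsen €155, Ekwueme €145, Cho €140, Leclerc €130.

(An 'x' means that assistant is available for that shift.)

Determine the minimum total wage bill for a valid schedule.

Sep 13 can only be covered by Larsen and Leclerc, so that assignment is forced.
Picking the cheapest available assistant for each shift independently would cost €825, but that ignores the shift limits.
An optimal schedule: Sep 9→Ekwueme, Sep 10→Leclerc, Sep 11→Cho, Sep 12→Cho, Sep 13→Leclerc+Larsen.
Total: 145 + 130 + 140 + 140 + 130 + 155 = €840.

€840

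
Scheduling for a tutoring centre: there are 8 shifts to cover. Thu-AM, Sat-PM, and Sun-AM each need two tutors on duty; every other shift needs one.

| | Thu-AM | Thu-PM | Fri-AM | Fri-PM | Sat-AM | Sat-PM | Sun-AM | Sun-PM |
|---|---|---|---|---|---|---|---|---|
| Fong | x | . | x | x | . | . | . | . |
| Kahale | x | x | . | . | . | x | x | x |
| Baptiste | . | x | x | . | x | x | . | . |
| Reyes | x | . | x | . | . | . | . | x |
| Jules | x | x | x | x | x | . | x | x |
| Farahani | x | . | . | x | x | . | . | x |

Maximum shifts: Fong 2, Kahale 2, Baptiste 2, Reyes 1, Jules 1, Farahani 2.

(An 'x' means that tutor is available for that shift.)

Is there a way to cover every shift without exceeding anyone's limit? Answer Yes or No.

No

Total capacity is 2+2+2+1+1+2 = 10 but 11 worker-slots are needed — infeasible.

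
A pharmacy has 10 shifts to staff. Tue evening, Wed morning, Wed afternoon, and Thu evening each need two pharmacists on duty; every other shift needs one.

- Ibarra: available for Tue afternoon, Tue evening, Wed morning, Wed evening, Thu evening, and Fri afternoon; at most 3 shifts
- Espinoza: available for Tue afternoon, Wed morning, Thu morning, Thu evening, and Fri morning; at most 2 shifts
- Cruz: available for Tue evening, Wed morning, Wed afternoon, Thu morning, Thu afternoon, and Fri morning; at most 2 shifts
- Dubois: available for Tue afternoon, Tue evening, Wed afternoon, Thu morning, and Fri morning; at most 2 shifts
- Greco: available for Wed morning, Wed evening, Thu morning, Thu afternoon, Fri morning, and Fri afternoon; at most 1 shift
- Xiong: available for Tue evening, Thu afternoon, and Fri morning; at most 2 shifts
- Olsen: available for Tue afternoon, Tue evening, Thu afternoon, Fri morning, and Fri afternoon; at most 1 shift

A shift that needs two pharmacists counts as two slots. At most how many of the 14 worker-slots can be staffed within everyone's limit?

Total capacity across all pharmacists is 3+2+2+2+1+2+1 = 13, and 14 slots are needed, so at most 13 can be filled.
An assignment achieving 13: Tue afternoon→Espinoza, Tue evening→Xiong+Olsen, Wed morning→Cruz+Greco, Wed afternoon→Cruz+Dubois, Wed evening→Ibarra, Thu morning→Dubois, Thu afternoon→Xiong, Thu evening→Ibarra+Espinoza, Fri afternoon→Ibarra.
Loads: Ibarra 3/3, Espinoza 2/2, Cruz 2/2, Dubois 2/2, Greco 1/1, Xiong 2/2, Olsen 1/1.

13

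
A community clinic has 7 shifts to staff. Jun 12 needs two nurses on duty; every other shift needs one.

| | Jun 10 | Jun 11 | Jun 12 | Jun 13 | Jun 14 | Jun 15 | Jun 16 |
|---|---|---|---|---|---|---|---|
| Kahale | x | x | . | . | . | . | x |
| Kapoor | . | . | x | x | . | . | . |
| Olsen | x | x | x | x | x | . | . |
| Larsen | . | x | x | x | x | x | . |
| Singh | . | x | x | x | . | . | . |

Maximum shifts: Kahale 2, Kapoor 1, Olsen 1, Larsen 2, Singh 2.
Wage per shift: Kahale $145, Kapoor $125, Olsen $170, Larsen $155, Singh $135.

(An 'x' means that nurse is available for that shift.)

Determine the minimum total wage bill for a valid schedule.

Jun 15 can only be covered by Larsen, so that assignment is forced.
Jun 16 can only be covered by Kahale, so that assignment is forced.
Picking the cheapest available nurse for each shift independently would cost $1120, but that ignores the shift limits.
An optimal schedule: Jun 10→Kahale, Jun 11→Larsen, Jun 12→Kapoor+Singh, Jun 13→Singh, Jun 14→Olsen, Jun 15→Larsen, Jun 16→Kahale.
Total: 145 + 155 + 125 + 135 + 135 + 170 + 155 + 145 = $1165.

$1165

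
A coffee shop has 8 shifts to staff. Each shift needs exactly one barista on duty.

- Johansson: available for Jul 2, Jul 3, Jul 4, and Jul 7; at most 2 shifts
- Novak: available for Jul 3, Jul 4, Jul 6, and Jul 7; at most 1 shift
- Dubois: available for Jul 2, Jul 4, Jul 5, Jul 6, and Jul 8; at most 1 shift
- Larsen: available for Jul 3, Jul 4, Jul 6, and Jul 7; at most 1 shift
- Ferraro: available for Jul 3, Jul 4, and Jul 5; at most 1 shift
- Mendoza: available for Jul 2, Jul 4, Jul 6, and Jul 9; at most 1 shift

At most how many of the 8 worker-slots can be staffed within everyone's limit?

Total capacity across all baristas is 2+1+1+1+1+1 = 7, and 8 slots are needed, so at most 7 can be filled.
An assignment achieving 7: Jul 2→Johansson, Jul 3→Novak, Jul 5→Ferraro, Jul 6→Larsen, Jul 7→Johansson, Jul 8→Dubois, Jul 9→Mendoza.
Loads: Johansson 2/2, Novak 1/1, Dubois 1/1, Larsen 1/1, Ferraro 1/1, Mendoza 1/1.

7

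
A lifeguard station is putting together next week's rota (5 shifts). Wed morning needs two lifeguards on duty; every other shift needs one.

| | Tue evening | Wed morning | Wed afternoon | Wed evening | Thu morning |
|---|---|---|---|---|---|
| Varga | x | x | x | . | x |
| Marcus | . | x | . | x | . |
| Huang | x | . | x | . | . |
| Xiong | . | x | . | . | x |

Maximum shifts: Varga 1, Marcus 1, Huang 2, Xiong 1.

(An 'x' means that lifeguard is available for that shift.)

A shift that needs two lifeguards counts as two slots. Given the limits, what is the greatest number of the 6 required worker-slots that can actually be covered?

Total capacity across all lifeguards is 1+1+2+1 = 5, and 6 slots are needed, so at most 5 can be filled.
An assignment achieving 5: Tue evening→Huang, Wed morning→Xiong, Wed afternoon→Huang, Wed evening→Marcus, Thu morning→Varga.
Loads: Varga 1/1, Marcus 1/1, Huang 2/2, Xiong 1/1.

5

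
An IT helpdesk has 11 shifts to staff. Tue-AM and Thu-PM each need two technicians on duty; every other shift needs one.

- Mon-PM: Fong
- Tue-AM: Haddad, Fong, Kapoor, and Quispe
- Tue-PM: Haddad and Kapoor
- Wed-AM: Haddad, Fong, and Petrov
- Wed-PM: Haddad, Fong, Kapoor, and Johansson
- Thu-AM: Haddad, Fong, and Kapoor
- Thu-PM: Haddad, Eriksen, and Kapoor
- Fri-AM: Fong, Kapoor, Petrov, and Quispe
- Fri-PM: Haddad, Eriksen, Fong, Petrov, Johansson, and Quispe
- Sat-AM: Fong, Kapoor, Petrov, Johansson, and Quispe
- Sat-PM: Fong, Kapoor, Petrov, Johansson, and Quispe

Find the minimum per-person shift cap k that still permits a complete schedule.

With 7 technicians and 13 worker-slots to fill, someone must work at least ⌈13/7⌉ = 2 shifts, so k ≥ 2.
k = 2 works: Mon-PM→Fong, Tue-AM→Kapoor+Quispe, Tue-PM→Haddad, Wed-AM→Haddad, Wed-PM→Johansson, Thu-AM→Fong, Thu-PM→Eriksen+Kapoor, Fri-AM→Petrov, Fri-PM→Eriksen, Sat-AM→Petrov, Sat-PM→Johansson.
Loads: Haddad 2, Eriksen 2, Fong 2, Kapoor 2, Petrov 2, Johansson 2, Quispe 1 — all ≤ 2.

2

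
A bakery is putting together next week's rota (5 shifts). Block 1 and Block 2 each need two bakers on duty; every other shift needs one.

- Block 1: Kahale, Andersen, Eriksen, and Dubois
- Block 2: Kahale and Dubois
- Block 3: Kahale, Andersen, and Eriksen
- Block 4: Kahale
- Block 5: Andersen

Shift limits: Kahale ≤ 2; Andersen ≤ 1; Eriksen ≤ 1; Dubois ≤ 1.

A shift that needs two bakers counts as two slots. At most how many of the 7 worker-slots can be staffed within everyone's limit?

5

Total capacity across all bakers is 2+1+1+1 = 5, and 7 slots are needed, so at most 5 can be filled.
An assignment achieving 5: Block 2→Kahale+Dubois, Block 3→Eriksen, Block 4→Kahale, Block 5→Andersen.
Loads: Kahale 2/2, Andersen 1/1, Eriksen 1/1, Dubois 1/1.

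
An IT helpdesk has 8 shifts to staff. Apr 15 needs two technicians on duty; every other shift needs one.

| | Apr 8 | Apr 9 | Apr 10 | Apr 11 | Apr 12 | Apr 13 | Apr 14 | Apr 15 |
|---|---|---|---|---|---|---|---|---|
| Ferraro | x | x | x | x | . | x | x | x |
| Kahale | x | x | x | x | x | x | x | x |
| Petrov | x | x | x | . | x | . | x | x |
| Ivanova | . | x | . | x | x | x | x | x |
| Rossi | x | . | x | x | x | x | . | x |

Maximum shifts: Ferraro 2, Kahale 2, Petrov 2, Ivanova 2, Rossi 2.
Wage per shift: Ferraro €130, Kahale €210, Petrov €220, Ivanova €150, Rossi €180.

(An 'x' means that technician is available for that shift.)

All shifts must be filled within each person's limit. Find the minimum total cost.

Picking the cheapest available technician for each shift independently would cost €1210, but that ignores the shift limits.
An optimal schedule: Apr 8→Ferraro, Apr 9→Ferraro, Apr 10→Rossi, Apr 11→Ivanova, Apr 12→Ivanova, Apr 13→Rossi, Apr 14→Kahale, Apr 15→Kahale+Petrov.
Total: 130 + 130 + 180 + 150 + 150 + 180 + 210 + 210 + 220 = €1560.

€1560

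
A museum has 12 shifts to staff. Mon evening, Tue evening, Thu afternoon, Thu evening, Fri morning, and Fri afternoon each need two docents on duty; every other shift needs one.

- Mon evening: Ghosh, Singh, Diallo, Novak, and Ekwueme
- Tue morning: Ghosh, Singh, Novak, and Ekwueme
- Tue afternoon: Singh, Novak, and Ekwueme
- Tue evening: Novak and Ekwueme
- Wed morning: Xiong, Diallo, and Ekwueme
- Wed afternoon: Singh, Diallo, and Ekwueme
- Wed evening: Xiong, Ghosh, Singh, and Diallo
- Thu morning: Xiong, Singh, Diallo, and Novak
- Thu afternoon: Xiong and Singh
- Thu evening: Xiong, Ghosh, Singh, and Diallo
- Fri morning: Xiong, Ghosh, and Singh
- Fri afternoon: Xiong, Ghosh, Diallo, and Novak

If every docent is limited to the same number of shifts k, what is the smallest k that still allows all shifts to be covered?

With 6 docents and 18 worker-slots to fill, someone must work at least ⌈18/6⌉ = 3 shifts, so k ≥ 3.
k = 3 works: Mon evening→Novak+Ekwueme, Tue morning→Ekwueme, Tue afternoon→Singh, Tue evening→Novak+Ekwueme, Wed morning→Xiong, Wed afternoon→Singh, Wed evening→Ghosh, Thu morning→Diallo, Thu afternoon→Xiong+Singh, Thu evening→Ghosh+Diallo, Fri morning→Xiong+Ghosh, Fri afternoon→Diallo+Novak.
Loads: Xiong 3, Ghosh 3, Singh 3, Diallo 3, Novak 3, Ekwueme 3 — all ≤ 3.

3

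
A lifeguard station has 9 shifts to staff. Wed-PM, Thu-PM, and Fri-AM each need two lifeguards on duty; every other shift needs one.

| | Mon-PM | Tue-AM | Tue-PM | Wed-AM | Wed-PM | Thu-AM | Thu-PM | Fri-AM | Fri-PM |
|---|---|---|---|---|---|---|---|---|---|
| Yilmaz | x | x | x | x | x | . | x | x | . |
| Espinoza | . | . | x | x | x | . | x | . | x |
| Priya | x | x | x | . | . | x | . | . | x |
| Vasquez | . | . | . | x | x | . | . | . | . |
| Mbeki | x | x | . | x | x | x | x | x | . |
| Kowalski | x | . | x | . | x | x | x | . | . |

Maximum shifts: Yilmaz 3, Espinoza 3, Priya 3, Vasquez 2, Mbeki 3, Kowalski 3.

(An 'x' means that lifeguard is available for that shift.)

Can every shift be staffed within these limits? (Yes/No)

Yes

Fri-AM can only be covered by Yilmaz and Mbeki, so that assignment is forced.
One valid schedule: Mon-PM→Yilmaz, Tue-AM→Yilmaz, Tue-PM→Espinoza, Wed-AM→Espinoza, Wed-PM→Vasquez+Mbeki, Thu-AM→Priya, Thu-PM→Mbeki+Kowalski, Fri-AM→Yilmaz+Mbeki, Fri-PM→Espinoza.
Loads: Yilmaz 3/3, Espinoza 3/3, Priya 1/3, Vasquez 1/2, Mbeki 3/3, Kowalski 1/3 — all within limits.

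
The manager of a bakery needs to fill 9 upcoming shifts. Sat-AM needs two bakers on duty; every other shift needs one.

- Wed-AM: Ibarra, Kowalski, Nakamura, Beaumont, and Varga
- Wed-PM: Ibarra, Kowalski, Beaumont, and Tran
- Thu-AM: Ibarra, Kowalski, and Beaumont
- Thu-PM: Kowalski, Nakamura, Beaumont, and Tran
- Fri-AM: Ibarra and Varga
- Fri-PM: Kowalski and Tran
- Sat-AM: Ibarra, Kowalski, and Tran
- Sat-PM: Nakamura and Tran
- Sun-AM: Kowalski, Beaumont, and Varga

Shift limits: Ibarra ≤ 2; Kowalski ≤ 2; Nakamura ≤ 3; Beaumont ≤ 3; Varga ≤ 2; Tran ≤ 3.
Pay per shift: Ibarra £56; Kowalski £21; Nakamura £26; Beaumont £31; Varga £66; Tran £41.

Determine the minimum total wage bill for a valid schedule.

£310

Picking the cheapest available baker for each shift independently would cost £270, but that ignores the shift limits.
An optimal schedule: Wed-AM→Nakamura, Wed-PM→Beaumont, Thu-AM→Beaumont, Thu-PM→Nakamura, Fri-AM→Ibarra, Fri-PM→Kowalski, Sat-AM→Kowalski+Tran, Sat-PM→Nakamura, Sun-AM→Beaumont.
Total: 26 + 31 + 31 + 26 + 56 + 21 + 21 + 41 + 26 + 31 = £310.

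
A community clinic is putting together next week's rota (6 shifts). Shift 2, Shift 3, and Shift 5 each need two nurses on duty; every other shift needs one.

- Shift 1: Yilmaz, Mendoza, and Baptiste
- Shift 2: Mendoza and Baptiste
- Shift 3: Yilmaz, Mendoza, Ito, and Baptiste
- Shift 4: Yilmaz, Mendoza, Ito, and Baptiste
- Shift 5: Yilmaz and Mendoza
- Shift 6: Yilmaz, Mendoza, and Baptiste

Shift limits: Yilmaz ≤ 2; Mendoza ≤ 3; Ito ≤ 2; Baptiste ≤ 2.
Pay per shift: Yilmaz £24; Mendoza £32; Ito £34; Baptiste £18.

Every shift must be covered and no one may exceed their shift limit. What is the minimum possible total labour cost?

Shift 2 can only be covered by Mendoza and Baptiste, so that assignment is forced.
Shift 5 can only be covered by Yilmaz and Mendoza, so that assignment is forced.
Picking the cheapest available nurse for each shift independently would cost £202, but that ignores the shift limits.
An optimal schedule: Shift 1→Yilmaz, Shift 2→Mendoza+Baptiste, Shift 3→Ito+Baptiste, Shift 4→Ito, Shift 5→Yilmaz+Mendoza, Shift 6→Mendoza.
Total: 24 + 32 + 18 + 34 + 18 + 34 + 24 + 32 + 32 = £248.

£248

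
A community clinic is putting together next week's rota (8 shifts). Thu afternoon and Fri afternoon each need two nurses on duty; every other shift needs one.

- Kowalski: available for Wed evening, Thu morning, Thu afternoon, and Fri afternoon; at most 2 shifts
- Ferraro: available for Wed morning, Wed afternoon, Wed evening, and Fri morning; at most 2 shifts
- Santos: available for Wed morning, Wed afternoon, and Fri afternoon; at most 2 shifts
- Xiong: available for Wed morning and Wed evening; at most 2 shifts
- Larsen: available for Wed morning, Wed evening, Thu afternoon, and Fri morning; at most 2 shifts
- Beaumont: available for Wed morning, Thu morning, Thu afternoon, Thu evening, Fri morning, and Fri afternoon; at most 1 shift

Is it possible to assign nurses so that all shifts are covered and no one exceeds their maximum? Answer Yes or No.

Total capacity is 11 and 10 slots are needed, so capacity alone doesn't rule it out.
Shifts {Thu morning, Thu afternoon, Thu evening, Fri afternoon} need 6 worker-slots in total, but the nurses available for any of those shifts (Kowalski, Santos, Larsen, and Beaumont) can supply at most 5 among them. So no valid schedule exists.

No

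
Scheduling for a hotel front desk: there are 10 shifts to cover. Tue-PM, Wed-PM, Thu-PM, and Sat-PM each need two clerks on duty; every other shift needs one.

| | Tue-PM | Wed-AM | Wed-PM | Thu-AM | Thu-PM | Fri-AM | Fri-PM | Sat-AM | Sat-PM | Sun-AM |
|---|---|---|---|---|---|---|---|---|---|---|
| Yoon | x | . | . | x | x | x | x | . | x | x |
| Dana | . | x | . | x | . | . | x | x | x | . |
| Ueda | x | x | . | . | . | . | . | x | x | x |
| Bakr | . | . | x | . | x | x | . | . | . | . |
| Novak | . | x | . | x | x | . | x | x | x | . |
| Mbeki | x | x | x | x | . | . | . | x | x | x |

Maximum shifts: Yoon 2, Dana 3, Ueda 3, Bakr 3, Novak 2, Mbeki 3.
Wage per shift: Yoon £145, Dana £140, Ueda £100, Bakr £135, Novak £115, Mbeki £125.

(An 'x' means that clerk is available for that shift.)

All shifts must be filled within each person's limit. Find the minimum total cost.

Wed-PM can only be covered by Bakr and Mbeki, so that assignment is forced.
Picking the cheapest available clerk for each shift independently would cost £1615, but that ignores the shift limits.
An optimal schedule: Tue-PM→Ueda+Mbeki, Wed-AM→Ueda, Wed-PM→Mbeki+Bakr, Thu-AM→Dana, Thu-PM→Novak+Bakr, Fri-AM→Bakr, Fri-PM→Novak, Sat-AM→Dana, Sat-PM→Mbeki+Dana, Sun-AM→Ueda.
Total: 100 + 125 + 100 + 125 + 135 + 140 + 115 + 135 + 135 + 115 + 140 + 125 + 140 + 100 = £1730.

£1730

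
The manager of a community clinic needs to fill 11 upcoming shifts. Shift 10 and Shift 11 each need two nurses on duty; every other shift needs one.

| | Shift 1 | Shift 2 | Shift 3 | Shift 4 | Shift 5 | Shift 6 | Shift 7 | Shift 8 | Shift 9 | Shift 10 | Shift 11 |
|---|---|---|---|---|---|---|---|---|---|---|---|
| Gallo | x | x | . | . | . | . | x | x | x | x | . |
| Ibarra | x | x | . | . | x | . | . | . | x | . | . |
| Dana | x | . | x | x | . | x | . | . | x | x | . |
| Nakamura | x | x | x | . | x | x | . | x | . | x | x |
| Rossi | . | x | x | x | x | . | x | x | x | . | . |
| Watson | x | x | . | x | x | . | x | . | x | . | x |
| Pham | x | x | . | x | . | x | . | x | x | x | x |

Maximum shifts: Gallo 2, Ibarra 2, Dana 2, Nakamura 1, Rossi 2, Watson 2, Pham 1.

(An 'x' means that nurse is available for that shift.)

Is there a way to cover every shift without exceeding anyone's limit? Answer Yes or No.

Total capacity is 2+2+2+1+2+2+1 = 12 but 13 worker-slots are needed — infeasible.

No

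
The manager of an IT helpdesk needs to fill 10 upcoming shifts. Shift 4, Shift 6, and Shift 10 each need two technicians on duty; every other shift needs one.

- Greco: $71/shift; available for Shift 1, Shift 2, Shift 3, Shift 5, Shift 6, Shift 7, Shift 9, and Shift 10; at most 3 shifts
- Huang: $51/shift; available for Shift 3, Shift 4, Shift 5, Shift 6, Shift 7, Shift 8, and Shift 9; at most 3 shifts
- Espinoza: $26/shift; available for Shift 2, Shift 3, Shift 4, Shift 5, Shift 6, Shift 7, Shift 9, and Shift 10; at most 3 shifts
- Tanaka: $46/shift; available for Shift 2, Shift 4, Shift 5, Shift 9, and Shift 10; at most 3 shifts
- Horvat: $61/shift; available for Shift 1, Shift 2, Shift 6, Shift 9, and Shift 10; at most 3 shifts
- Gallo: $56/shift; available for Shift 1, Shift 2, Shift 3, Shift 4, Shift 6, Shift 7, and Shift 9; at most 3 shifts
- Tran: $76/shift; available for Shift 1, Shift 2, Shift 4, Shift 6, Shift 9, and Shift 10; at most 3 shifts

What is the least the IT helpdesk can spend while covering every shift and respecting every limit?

$598

Shift 8 can only be covered by Huang, so that assignment is forced.
Picking the cheapest available technician for each shift independently would cost $458, but that ignores the shift limits.
An optimal schedule: Shift 1→Gallo, Shift 2→Tanaka, Shift 3→Espinoza, Shift 4→Huang+Gallo, Shift 5→Espinoza, Shift 6→Huang+Gallo, Shift 7→Espinoza, Shift 8→Huang, Shift 9→Tanaka, Shift 10→Tanaka+Horvat.
Total: 56 + 46 + 26 + 51 + 56 + 26 + 51 + 56 + 26 + 51 + 46 + 46 + 61 = $598.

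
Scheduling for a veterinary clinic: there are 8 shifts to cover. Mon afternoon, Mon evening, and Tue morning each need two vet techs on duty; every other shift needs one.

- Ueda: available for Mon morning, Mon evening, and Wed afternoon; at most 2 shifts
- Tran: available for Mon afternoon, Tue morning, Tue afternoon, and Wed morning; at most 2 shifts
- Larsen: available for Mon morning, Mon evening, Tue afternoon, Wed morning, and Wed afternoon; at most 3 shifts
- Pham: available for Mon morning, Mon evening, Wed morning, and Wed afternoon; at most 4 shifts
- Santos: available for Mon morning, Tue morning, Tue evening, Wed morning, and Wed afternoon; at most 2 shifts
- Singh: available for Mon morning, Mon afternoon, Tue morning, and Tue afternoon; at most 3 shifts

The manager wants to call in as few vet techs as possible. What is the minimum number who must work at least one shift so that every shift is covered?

5

11 slots to fill and no one can take more than 4, so at least ⌈11/4⌉ = 3 vet techs are needed.
Shifts {Mon afternoon, Mon evening, Tue evening} need 5 slots, but among the vet techs available for them (Ueda, Tran, Larsen, Pham, Santos, and Singh) any 4 together supply at most 4. So 4 vet techs are not enough.
Ueda, Tran, Larsen, Santos, and Singh alone can cover everything: Mon morning→Singh, Mon afternoon→Tran+Singh, Mon evening→Ueda+Larsen, Tue morning→Tran+Santos, Tue afternoon→Larsen, Tue evening→Santos, Wed morning→Larsen, Wed afternoon→Ueda.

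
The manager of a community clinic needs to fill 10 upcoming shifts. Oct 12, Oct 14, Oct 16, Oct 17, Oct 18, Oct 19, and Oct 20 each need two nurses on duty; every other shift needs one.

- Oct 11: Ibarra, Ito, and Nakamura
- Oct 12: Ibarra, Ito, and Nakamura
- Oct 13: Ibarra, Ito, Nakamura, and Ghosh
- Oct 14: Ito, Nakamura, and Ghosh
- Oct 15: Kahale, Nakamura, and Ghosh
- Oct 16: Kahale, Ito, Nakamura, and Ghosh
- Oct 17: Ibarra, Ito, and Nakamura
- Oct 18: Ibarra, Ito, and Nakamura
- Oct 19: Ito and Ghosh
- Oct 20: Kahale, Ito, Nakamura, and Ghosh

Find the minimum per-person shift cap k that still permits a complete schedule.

With 5 nurses and 17 worker-slots to fill, someone must work at least ⌈17/5⌉ = 4 shifts, so k ≥ 4.
k = 4 works: Oct 11→Ibarra, Oct 12→Ibarra+Ito, Oct 13→Nakamura, Oct 14→Ito+Nakamura, Oct 15→Kahale, Oct 16→Kahale+Nakamura, Oct 17→Ibarra+Ito, Oct 18→Ibarra+Nakamura, Oct 19→Ito+Ghosh, Oct 20→Kahale+Ghosh.
Loads: Kahale 3, Ibarra 4, Ito 4, Nakamura 4, Ghosh 2 — all ≤ 4.

4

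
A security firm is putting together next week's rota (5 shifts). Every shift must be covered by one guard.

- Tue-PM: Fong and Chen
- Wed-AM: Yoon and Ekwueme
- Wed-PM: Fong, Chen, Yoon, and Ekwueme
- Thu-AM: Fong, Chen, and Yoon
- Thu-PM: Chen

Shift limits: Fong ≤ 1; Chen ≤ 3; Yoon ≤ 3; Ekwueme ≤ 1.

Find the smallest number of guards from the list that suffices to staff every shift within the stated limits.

2

5 slots to fill and no one can take more than 3, so at least ⌈5/3⌉ = 2 guards are needed.
Chen and Yoon alone can cover everything: Tue-PM→Chen, Wed-AM→Yoon, Wed-PM→Chen, Thu-AM→Yoon, Thu-PM→Chen.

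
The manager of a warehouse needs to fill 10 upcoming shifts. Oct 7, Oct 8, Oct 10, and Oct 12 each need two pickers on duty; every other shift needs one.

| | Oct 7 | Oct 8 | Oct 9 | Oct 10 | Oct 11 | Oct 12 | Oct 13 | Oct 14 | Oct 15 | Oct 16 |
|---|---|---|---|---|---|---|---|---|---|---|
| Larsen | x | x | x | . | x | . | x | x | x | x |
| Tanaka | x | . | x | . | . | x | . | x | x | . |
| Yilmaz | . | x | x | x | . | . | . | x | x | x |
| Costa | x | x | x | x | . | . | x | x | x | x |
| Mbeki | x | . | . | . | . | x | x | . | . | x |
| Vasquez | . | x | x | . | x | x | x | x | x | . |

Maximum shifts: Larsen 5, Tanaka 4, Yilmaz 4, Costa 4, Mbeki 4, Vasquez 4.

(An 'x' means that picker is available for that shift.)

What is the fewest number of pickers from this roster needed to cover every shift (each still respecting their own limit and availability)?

4

14 slots to fill and no one can take more than 5, so at least ⌈14/5⌉ = 3 pickers are needed.
Any 3 pickers together have capacity at most 5+4+4 = 13 < 14 slots, so 3 can never suffice.
Tanaka, Yilmaz, Costa, and Vasquez alone can cover everything: Oct 7→Tanaka+Costa, Oct 8→Yilmaz+Costa, Oct 9→Tanaka, Oct 10→Yilmaz+Costa, Oct 11→Vasquez, Oct 12→Tanaka+Vasquez, Oct 13→Costa, Oct 14→Tanaka, Oct 15→Yilmaz, Oct 16→Yilmaz.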